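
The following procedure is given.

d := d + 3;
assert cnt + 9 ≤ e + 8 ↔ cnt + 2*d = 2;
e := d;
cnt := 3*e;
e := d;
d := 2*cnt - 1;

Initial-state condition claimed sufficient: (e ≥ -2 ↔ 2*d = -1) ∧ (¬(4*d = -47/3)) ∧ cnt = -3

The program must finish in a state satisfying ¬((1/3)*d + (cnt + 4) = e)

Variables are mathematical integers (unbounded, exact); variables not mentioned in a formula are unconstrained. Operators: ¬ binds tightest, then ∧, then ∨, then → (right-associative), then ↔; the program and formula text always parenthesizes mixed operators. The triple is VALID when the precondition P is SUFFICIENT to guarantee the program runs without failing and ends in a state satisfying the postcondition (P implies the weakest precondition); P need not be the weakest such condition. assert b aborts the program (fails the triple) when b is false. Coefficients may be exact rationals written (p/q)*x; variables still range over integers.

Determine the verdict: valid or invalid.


Working backward. After the program, the postcondition ¬((1/3)*d + (cnt + 4) = e) must hold; in canonical form it is ¬(cnt + (1/3)*d = e - 4).
Before d := 2*cnt - 1: ¬((5/3)*cnt = e - 11/3)
Before e := d: ¬((5/3)*cnt = d - 11/3)
Before cnt := 3*e: ¬(5*e = d - 11/3)
Before e := d: ¬(4*d = -11/3)
Before assert cnt + 9 ≤ e + 8 ↔ cnt + 2*d = 2: (cnt ≤ e - 1 ↔ cnt + 2*d = 2) ∧ (¬(4*d = -11/3))
Before d := d + 3: (cnt ≤ e - 1 ↔ cnt + 2*d = -4) ∧ (¬(4*d = -47/3))
The weakest precondition is (cnt ≤ e - 1 ↔ cnt + 2*d = -4) ∧ (¬(4*d = -47/3)).
Check whether (e ≥ -2 ↔ 2*d = -1) ∧ (¬(4*d = -47/3)) ∧ cnt = -3 implies it.
Every state satisfying the precondition satisfies the weakest precondition: the implication holds.
Answer: valid


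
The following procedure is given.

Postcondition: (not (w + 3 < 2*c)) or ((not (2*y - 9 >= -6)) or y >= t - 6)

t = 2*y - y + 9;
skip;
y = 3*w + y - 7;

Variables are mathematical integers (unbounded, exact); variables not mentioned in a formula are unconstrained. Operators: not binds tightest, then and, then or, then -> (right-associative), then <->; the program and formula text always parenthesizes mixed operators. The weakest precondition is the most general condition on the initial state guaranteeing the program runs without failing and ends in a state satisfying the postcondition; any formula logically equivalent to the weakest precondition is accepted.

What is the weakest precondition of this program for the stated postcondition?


Working backward. After the program, the postcondition (not (w + 3 < 2*c)) or ((not (2*y - 9 >= -6)) or y >= t - 6) must hold; in canonical form it is (not (w < 2*c - 3)) or (not (2*y >= 3)) or y >= t - 6.
Before y := 3*w + y - 7: (not (w < 2*c - 3)) or (not (6*w + 2*y >= 17)) or 3*w + y >= t + 1
Before skip: (not (w < 2*c - 3)) or (not (6*w + 2*y >= 17)) or 3*w + y >= t + 1
Before t := 2*y - y + 9: (not (w < 2*c - 3)) or (not (6*w + 2*y >= 17)) or 3*w >= 10
Answer: WP = (not (w < 2*c - 3)) or (not (6*w + 2*y >= 17)) or 3*w >= 10


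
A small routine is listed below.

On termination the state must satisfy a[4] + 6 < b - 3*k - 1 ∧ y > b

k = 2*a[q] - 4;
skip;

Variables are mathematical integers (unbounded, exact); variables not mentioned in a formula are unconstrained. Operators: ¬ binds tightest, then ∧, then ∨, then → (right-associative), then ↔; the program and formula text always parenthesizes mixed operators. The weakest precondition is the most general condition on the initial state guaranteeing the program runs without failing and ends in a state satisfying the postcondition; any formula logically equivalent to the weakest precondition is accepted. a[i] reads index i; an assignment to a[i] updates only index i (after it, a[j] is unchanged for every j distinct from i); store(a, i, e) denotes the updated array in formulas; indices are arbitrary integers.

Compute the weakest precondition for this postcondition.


Working backward. After the program, the postcondition a[4] + 6 < b - 3*k - 1 ∧ y > b must hold; in canonical form it is a[4] + 3*k < b - 7 ∧ y > b.
Before skip: a[4] + 3*k < b - 7 ∧ y > b
Before k := 2*a[q] - 4: a[4] + 6*a[q] < b + 5 ∧ y > b
Answer: WP = a[4] + 6*a[q] < b + 5 ∧ y > b


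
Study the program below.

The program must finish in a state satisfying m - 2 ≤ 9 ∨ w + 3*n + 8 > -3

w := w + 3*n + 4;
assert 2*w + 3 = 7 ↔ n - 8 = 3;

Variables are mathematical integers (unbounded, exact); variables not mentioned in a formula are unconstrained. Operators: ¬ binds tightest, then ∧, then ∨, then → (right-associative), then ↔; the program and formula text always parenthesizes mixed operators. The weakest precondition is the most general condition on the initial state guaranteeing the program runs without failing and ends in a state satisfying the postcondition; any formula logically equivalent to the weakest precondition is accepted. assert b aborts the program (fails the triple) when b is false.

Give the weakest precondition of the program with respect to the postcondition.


Working backward. After the program, the postcondition m - 2 ≤ 9 ∨ w + 3*n + 8 > -3 must hold; in canonical form it is m ≤ 11 ∨ 3*n + w > -11.
Before assert 2*w + 3 = 7 ↔ n - 8 = 3: (2*w = 4 ↔ n = 11) ∧ (m ≤ 11 ∨ 3*n + w > -11)
Before w := w + 3*n + 4: (6*n + 2*w = -4 ↔ n = 11) ∧ (m ≤ 11 ∨ 6*n + w > -15)
Answer: WP = (6*n + 2*w = -4 ↔ n = 11) ∧ (m ≤ 11 ∨ 6*n + w > -15)


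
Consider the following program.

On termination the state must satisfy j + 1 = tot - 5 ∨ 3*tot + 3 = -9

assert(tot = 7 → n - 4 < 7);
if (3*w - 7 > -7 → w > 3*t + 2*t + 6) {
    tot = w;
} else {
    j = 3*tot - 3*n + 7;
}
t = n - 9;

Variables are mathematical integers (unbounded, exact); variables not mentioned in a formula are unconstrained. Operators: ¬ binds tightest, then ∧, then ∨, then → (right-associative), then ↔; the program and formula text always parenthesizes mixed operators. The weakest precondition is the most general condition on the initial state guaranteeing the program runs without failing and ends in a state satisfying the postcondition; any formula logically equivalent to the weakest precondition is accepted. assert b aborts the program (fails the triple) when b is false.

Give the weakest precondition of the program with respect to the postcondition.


Working backward. After the program, the postcondition j + 1 = tot - 5 ∨ 3*tot + 3 = -9 must hold; in canonical form it is j = tot - 6 ∨ 3*tot = -12.
Before t := n - 9: j = tot - 6 ∨ 3*tot = -12
Then branch requires j = w - 6 ∨ 3*w = -12; else branch requires 2*tot = 3*n - 13 ∨ 3*tot = -12.
Before the if: ((3*w > 0 → w > 5*t + 6) → (j = w - 6 ∨ 3*w = -12)) ∧ ((¬(3*w > 0 → w > 5*t + 6)) → (2*tot = 3*n - 13 ∨ 3*tot = -12))
Before assert tot = 7 → n - 4 < 7: (tot = 7 → n < 11) ∧ ((3*w > 0 → w > 5*t + 6) → (j = w - 6 ∨ 3*w = -12)) ∧ ((¬(3*w > 0 → w > 5*t + 6)) → (2*tot = 3*n - 13 ∨ 3*tot = -12))
Answer: WP = (tot = 7 → n < 11) ∧ ((3*w > 0 → w > 5*t + 6) → (j = w - 6 ∨ 3*w = -12)) ∧ ((¬(3*w > 0 → w > 5*t + 6)) → (2*tot = 3*n - 13 ∨ 3*tot = -12))


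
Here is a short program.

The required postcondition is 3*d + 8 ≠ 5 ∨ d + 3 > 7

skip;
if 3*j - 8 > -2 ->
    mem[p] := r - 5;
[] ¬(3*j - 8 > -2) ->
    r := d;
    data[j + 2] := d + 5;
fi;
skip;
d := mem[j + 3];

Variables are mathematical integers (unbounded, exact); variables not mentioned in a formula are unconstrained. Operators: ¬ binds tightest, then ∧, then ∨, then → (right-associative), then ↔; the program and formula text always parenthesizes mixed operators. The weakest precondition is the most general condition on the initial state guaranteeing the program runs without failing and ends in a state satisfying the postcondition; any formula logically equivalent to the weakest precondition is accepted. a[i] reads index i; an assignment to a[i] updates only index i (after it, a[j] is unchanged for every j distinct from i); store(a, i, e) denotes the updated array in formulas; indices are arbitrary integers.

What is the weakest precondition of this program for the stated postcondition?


Working backward. After the program, the postcondition 3*d + 8 ≠ 5 ∨ d + 3 > 7 must hold; in canonical form it is 3*d ≠ -3 ∨ d > 4.
Before d := mem[j + 3]: 3*mem[j + 3] ≠ -3 ∨ mem[j + 3] > 4
Before skip: 3*mem[j + 3] ≠ -3 ∨ mem[j + 3] > 4
Then branch requires 3*store(mem, p, r - 5)[j + 3] ≠ -3 ∨ store(mem, p, r - 5)[j + 3] > 4; else branch requires 3*mem[j + 3] ≠ -3 ∨ mem[j + 3] > 4.
Before the if: (3*j > 6 → (3*store(mem, p, r - 5)[j + 3] ≠ -3 ∨ store(mem, p, r - 5)[j + 3] > 4)) ∧ ((¬(3*j > 6)) → (3*mem[j + 3] ≠ -3 ∨ mem[j + 3] > 4))
Before skip: (3*j > 6 → (3*store(mem, p, r - 5)[j + 3] ≠ -3 ∨ store(mem, p, r - 5)[j + 3] > 4)) ∧ ((¬(3*j > 6)) → (3*mem[j + 3] ≠ -3 ∨ mem[j + 3] > 4))
Answer: WP = (3*j > 6 → (3*store(mem, p, r - 5)[j + 3] ≠ -3 ∨ store(mem, p, r - 5)[j + 3] > 4)) ∧ ((¬(3*j > 6)) → (3*mem[j + 3] ≠ -3 ∨ mem[j + 3] > 4))


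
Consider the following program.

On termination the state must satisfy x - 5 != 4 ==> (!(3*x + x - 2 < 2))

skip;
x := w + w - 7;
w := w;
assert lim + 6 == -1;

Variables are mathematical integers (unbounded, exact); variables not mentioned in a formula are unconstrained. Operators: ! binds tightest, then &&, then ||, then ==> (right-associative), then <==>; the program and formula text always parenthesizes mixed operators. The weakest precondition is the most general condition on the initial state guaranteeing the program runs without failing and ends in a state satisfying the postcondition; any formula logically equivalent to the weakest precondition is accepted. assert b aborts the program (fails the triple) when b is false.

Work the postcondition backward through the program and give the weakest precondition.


Working backward. After the program, the postcondition x - 5 != 4 ==> (!(3*x + x - 2 < 2)) must hold; in canonical form it is x != 9 ==> (!(4*x < 4)).
Before assert lim + 6 == -1: lim == -7 && (x != 9 ==> (!(4*x < 4)))
Before w := w: lim == -7 && (x != 9 ==> (!(4*x < 4)))
Before x := w + w - 7: lim == -7 && (2*w != 16 ==> (!(8*w < 32)))
Before skip: lim == -7 && (2*w != 16 ==> (!(8*w < 32)))
Answer: WP = lim == -7 && (2*w != 16 ==> (!(8*w < 32)))


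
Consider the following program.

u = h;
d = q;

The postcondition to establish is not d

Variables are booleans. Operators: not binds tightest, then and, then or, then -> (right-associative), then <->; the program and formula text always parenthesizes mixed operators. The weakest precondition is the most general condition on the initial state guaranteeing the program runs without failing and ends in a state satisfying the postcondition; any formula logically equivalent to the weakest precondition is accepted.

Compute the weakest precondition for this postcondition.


Working backward. After the program, not d must hold.
Before d := q: not q
Before u := h: not q
Answer: WP = not q


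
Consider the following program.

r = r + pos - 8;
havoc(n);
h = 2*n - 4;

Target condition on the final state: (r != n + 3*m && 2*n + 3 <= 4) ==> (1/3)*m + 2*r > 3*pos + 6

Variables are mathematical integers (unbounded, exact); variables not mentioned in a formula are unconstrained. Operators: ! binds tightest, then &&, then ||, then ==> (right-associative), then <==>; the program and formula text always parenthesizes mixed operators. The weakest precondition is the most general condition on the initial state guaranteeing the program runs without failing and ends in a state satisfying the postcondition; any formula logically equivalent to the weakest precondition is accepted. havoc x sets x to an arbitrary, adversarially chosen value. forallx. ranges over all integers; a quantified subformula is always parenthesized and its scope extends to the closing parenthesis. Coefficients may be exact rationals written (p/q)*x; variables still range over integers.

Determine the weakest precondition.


Working backward. After the program, the postcondition (r != n + 3*m && 2*n + 3 <= 4) ==> (1/3)*m + 2*r > 3*pos + 6 must hold; in canonical form it is (r != 3*m + n && 2*n <= 1) ==> (1/3)*m + 2*r > 3*pos + 6.
Before h := 2*n - 4: (r != 3*m + n && 2*n <= 1) ==> (1/3)*m + 2*r > 3*pos + 6
Before havoc n: forall n_1. ((r != 3*m + n_1 && 2*n_1 <= 1) ==> (1/3)*m + 2*r > 3*pos + 6)
Before r := r + pos - 8: forall n_1. ((pos + r != 3*m + n_1 + 8 && 2*n_1 <= 1) ==> (1/3)*m + 2*r > pos + 22)
Answer: WP = forall n_1. ((pos + r != 3*m + n_1 + 8 && 2*n_1 <= 1) ==> (1/3)*m + 2*r > pos + 22)


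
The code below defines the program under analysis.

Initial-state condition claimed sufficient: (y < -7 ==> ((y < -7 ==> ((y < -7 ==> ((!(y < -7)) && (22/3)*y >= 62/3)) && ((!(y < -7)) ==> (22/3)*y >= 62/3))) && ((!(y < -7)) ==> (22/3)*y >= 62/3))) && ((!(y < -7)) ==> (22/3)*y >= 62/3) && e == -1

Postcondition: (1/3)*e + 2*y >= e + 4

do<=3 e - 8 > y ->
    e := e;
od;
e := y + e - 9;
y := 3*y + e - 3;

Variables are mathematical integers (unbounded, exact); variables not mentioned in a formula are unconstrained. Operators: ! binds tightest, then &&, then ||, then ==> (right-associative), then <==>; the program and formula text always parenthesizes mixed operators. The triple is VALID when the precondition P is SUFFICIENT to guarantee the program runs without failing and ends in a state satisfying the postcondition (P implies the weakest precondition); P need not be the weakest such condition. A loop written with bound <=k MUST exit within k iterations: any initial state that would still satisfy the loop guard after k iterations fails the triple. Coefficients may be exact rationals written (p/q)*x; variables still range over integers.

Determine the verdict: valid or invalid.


Working backward. After the program, the postcondition (1/3)*e + 2*y >= e + 4 must hold; in canonical form it is 2*y >= (2/3)*e + 4.
Before y := 3*y + e - 3: (4/3)*e + 6*y >= 10
Before e := y + e - 9: (4/3)*e + (22/3)*y >= 22
Before the loop (bound <=3), unroll the exhaustion recursion (WP_0 = exit-now case; WP_j = one more guarded iteration, up to j = 3):
  WP_0: (!(e > y + 8)) && (4/3)*e + (22/3)*y >= 22
  WP_1: (e > y + 8 ==> ((!(e > y + 8)) && (4/3)*e + (22/3)*y >= 22)) && ((!(e > y + 8)) ==> (4/3)*e + (22/3)*y >= 22)
  WP_2: (e > y + 8 ==> ((e > y + 8 ==> ((!(e > y + 8)) && (4/3)*e + (22/3)*y >= 22)) && ((!(e > y + 8)) ==> (4/3)*e + (22/3)*y >= 22))) && ((!(e > y + 8)) ==> (4/3)*e + (22/3)*y >= 22)
  WP_3: (e > y + 8 ==> ((e > y + 8 ==> ((e > y + 8 ==> ((!(e > y + 8)) && (4/3)*e + (22/3)*y >= 22)) && ((!(e > y + 8)) ==> (4/3)*e + (22/3)*y >= 22))) && ((!(e > y + 8)) ==> (4/3)*e + (22/3)*y >= 22))) && ((!(e > y + 8)) ==> (4/3)*e + (22/3)*y >= 22)
So before the loop: (e > y + 8 ==> ((e > y + 8 ==> ((e > y + 8 ==> ((!(e > y + 8)) && (4/3)*e + (22/3)*y >= 22)) && ((!(e > y + 8)) ==> (4/3)*e + (22/3)*y >= 22))) && ((!(e > y + 8)) ==> (4/3)*e + (22/3)*y >= 22))) && ((!(e > y + 8)) ==> (4/3)*e + (22/3)*y >= 22)
The weakest precondition is (e > y + 8 ==> ((e > y + 8 ==> ((e > y + 8 ==> ((!(e > y + 8)) && (4/3)*e + (22/3)*y >= 22)) && ((!(e > y + 8)) ==> (4/3)*e + (22/3)*y >= 22))) && ((!(e > y + 8)) ==> (4/3)*e + (22/3)*y >= 22))) && ((!(e > y + 8)) ==> (4/3)*e + (22/3)*y >= 22).
Check whether (y < -7 ==> ((y < -7 ==> ((y < -7 ==> ((!(y < -7)) && (22/3)*y >= 62/3)) && ((!(y < -7)) ==> (22/3)*y >= 62/3))) && ((!(y < -7)) ==> (22/3)*y >= 62/3))) && ((!(y < -7)) ==> (22/3)*y >= 62/3) && e == -1 implies it.
Countermodel: at the initial state e = -1, y = 3, the precondition holds but the weakest precondition fails.
Answer: invalid


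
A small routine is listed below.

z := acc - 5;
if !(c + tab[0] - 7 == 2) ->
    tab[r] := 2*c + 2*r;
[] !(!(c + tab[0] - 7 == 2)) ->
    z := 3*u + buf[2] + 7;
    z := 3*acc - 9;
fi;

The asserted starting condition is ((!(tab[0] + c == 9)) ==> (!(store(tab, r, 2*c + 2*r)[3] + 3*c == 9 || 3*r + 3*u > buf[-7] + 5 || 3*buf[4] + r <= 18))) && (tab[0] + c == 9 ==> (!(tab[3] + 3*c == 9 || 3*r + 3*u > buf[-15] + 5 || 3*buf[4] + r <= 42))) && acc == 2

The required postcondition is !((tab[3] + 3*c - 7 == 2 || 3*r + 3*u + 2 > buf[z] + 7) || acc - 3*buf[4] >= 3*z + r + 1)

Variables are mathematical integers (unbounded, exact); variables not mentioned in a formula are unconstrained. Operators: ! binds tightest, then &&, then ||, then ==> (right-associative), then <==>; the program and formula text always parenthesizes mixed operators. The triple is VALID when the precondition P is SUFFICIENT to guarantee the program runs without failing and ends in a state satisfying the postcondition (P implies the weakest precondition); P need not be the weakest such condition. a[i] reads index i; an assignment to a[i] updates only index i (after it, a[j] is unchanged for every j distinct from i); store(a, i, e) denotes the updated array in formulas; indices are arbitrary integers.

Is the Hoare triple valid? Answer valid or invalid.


Working backward. After the program, the postcondition !((tab[3] + 3*c - 7 == 2 || 3*r + 3*u + 2 > buf[z] + 7) || acc - 3*buf[4] >= 3*z + r + 1) must hold; in canonical form it is !(tab[3] + 3*c == 9 || 3*r + 3*u > buf[z] + 5 || acc >= 3*buf[4] + r + 3*z + 1).
Then branch requires !(store(tab, r, 2*c + 2*r)[3] + 3*c == 9 || 3*r + 3*u > buf[z] + 5 || acc >= 3*buf[4] + r + 3*z + 1); else branch requires !(tab[3] + 3*c == 9 || 3*r + 3*u > buf[3*acc - 9] + 5 || 3*buf[4] + 8*acc + r <= 26).
Before the if: ((!(tab[0] + c == 9)) ==> (!(store(tab, r, 2*c + 2*r)[3] + 3*c == 9 || 3*r + 3*u > buf[z] + 5 || acc >= 3*buf[4] + r + 3*z + 1))) && (tab[0] + c == 9 ==> (!(tab[3] + 3*c == 9 || 3*r + 3*u > buf[3*acc - 9] + 5 || 3*buf[4] + 8*acc + r <= 26)))
Before z := acc - 5: ((!(tab[0] + c == 9)) ==> (!(store(tab, r, 2*c + 2*r)[3] + 3*c == 9 || 3*r + 3*u > buf[acc - 5] + 5 || 3*buf[4] + 2*acc + r <= 14))) && (tab[0] + c == 9 ==> (!(tab[3] + 3*c == 9 || 3*r + 3*u > buf[3*acc - 9] + 5 || 3*buf[4] + 8*acc + r <= 26)))
The weakest precondition is ((!(tab[0] + c == 9)) ==> (!(store(tab, r, 2*c + 2*r)[3] + 3*c == 9 || 3*r + 3*u > buf[acc - 5] + 5 || 3*buf[4] + 2*acc + r <= 14))) && (tab[0] + c == 9 ==> (!(tab[3] + 3*c == 9 || 3*r + 3*u > buf[3*acc - 9] + 5 || 3*buf[4] + 8*acc + r <= 26))).
Check whether ((!(tab[0] + c == 9)) ==> (!(store(tab, r, 2*c + 2*r)[3] + 3*c == 9 || 3*r + 3*u > buf[-7] + 5 || 3*buf[4] + r <= 18))) && (tab[0] + c == 9 ==> (!(tab[3] + 3*c == 9 || 3*r + 3*u > buf[-15] + 5 || 3*buf[4] + r <= 42))) && acc == 2 implies it.
Countermodel: at the initial state acc = 2, buf = {[-15] = 5, [-7] = 14458, [-3] = 14457, [0] = 5, [3] = 5, [4] = 6, elsewhere 5}, c = -20344, r = 3, tab = {[-15] = 2, [-7] = 2, [-3] = 2, [0] = 20354, [3] = 2, [4] = 2, elsewhere 2}, u = 4818, the precondition holds but the weakest precondition fails.
Answer: invalid


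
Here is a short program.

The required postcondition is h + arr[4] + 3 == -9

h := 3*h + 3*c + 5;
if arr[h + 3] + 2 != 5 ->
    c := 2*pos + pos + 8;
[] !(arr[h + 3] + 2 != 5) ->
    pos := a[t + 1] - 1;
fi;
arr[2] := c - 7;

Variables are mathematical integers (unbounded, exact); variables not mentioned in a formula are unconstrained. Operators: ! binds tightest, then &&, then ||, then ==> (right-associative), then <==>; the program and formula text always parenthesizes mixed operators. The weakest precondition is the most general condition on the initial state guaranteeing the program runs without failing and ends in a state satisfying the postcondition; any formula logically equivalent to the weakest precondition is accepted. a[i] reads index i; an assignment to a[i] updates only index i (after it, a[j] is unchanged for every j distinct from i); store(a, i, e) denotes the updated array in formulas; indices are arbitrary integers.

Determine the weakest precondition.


Working backward. After the program, the postcondition h + arr[4] + 3 == -9 must hold; in canonical form it is arr[4] + h == -12.
Before arr[2] := c - 7: arr[4] + h == -12
Then branch requires arr[4] + h == -12; else branch requires arr[4] + h == -12.
Before the if: (arr[h + 3] != 3 ==> arr[4] + h == -12) && ((!(arr[h + 3] != 3)) ==> arr[4] + h == -12)
Before h := 3*h + 3*c + 5: (arr[3*c + 3*h + 8] != 3 ==> arr[4] + 3*c + 3*h == -17) && ((!(arr[3*c + 3*h + 8] != 3)) ==> arr[4] + 3*c + 3*h == -17)
Answer: WP = (arr[3*c + 3*h + 8] != 3 ==> arr[4] + 3*c + 3*h == -17) && ((!(arr[3*c + 3*h + 8] != 3)) ==> arr[4] + 3*c + 3*h == -17)


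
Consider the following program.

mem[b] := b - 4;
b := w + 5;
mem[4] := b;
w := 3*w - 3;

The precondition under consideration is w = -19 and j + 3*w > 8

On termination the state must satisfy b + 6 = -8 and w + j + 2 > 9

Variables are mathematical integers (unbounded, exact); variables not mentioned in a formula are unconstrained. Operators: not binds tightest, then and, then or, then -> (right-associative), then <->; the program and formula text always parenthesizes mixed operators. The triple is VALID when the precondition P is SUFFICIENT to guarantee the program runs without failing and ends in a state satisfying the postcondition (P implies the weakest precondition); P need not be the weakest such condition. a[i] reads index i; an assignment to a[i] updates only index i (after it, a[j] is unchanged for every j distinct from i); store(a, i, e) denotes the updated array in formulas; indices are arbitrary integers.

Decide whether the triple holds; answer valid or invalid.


Working backward. After the program, the postcondition b + 6 = -8 and w + j + 2 > 9 must hold; in canonical form it is b = -14 and j + w > 7.
Before w := 3*w - 3: b = -14 and j + 3*w > 10
Before mem[4] := b: b = -14 and j + 3*w > 10
Before b := w + 5: w = -19 and j + 3*w > 10
Before mem[b] := b - 4: w = -19 and j + 3*w > 10
The weakest precondition is w = -19 and j + 3*w > 10.
Check whether w = -19 and j + 3*w > 8 implies it.
Countermodel: at the initial state j = 66, w = -19, the precondition holds but the weakest precondition fails.
Answer: invalid


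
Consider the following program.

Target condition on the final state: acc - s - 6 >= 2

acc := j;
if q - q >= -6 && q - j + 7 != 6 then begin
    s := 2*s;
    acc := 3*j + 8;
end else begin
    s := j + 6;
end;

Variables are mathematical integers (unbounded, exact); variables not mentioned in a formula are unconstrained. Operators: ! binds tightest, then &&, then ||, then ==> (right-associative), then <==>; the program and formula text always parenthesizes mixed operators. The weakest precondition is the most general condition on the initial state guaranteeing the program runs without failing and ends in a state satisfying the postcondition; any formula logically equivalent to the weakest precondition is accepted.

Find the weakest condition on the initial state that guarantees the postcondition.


Working backward. After the program, the postcondition acc - s - 6 >= 2 must hold; in canonical form it is acc >= s + 8.
Then branch requires 3*j >= 2*s; else branch requires acc >= j + 14.
Before the if: (q != j - 1 ==> 3*j >= 2*s) && ((!(q != j - 1)) ==> acc >= j + 14)
Before acc := j: (q != j - 1 ==> 3*j >= 2*s) && q != j - 1
Answer: WP = (q != j - 1 ==> 3*j >= 2*s) && q != j - 1


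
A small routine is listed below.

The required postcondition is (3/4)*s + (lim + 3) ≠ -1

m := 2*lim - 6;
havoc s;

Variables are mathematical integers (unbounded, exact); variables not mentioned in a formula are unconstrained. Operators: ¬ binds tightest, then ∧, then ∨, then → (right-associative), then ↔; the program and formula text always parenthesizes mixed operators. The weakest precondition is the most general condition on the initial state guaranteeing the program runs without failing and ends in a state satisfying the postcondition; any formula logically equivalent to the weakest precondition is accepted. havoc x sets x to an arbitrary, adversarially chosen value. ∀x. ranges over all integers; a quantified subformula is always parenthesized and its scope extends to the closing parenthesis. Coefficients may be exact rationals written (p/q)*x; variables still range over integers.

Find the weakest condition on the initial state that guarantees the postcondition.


Working backward. After the program, the postcondition (3/4)*s + (lim + 3) ≠ -1 must hold; in canonical form it is lim + (3/4)*s ≠ -4.
Before havoc s: ∀s_1. lim + (3/4)*s_1 ≠ -4
Before m := 2*lim - 6: ∀s_1. lim + (3/4)*s_1 ≠ -4
Answer: WP = ∀s_1. lim + (3/4)*s_1 ≠ -4


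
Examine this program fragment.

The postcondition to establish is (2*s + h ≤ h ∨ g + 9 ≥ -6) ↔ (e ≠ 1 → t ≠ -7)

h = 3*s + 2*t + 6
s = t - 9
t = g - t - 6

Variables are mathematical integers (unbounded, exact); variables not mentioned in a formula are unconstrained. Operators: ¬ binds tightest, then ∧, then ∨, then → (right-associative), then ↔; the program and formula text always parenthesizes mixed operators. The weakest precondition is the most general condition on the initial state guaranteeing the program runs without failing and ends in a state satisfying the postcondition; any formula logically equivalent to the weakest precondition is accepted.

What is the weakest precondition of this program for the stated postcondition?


Working backward. After the program, the postcondition (2*s + h ≤ h ∨ g + 9 ≥ -6) ↔ (e ≠ 1 → t ≠ -7) must hold; in canonical form it is (2*s ≤ 0 ∨ g ≥ -15) ↔ (e ≠ 1 → t ≠ -7).
Before t := g - t - 6: (2*s ≤ 0 ∨ g ≥ -15) ↔ (e ≠ 1 → g ≠ t - 1)
Before s := t - 9: (2*t ≤ 18 ∨ g ≥ -15) ↔ (e ≠ 1 → g ≠ t - 1)
Before h := 3*s + 2*t + 6: (2*t ≤ 18 ∨ g ≥ -15) ↔ (e ≠ 1 → g ≠ t - 1)
Answer: WP = (2*t ≤ 18 ∨ g ≥ -15) ↔ (e ≠ 1 → g ≠ t - 1)


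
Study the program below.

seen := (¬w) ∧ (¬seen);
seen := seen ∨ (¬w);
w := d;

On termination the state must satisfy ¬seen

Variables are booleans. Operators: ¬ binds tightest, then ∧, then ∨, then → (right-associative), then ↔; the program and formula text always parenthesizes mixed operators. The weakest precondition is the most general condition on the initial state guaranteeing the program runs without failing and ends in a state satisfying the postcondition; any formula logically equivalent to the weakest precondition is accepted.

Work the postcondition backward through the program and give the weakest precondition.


Working backward. After the program, ¬seen must hold.
Before w := d: ¬seen
Before seen := seen ∨ (¬w): ¬(seen ∨ (¬w))
Before seen := (¬w) ∧ (¬seen): ¬(((¬w) ∧ (¬seen)) ∨ (¬w))
Answer: WP = ¬(((¬w) ∧ (¬seen)) ∨ (¬w))


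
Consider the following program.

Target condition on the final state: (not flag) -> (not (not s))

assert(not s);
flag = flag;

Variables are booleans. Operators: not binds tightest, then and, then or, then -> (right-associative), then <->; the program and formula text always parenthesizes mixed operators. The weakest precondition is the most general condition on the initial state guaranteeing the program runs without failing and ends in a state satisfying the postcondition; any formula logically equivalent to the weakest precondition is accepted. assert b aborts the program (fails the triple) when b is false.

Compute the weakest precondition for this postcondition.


Working backward. After the program, the postcondition (not flag) -> (not (not s)) must hold; in canonical form it is (not flag) -> s.
Before flag := flag: (not flag) -> s
Before assert not s: (not s) and ((not flag) -> s)
Answer: WP = (not s) and ((not flag) -> s)


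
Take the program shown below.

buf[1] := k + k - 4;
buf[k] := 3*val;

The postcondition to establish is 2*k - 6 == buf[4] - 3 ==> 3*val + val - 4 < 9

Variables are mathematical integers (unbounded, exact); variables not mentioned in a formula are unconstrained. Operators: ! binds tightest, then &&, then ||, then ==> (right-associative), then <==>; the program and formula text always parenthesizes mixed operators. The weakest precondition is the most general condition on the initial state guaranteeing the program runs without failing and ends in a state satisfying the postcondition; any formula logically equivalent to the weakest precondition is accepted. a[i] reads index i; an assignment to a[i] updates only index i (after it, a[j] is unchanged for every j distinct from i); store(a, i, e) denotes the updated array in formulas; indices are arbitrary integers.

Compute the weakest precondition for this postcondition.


Working backward. After the program, the postcondition 2*k - 6 == buf[4] - 3 ==> 3*val + val - 4 < 9 must hold; in canonical form it is 2*k == buf[4] + 3 ==> 4*val < 13.
Before buf[k] := 3*val: 2*k == store(buf, k, 3*val)[4] + 3 ==> 4*val < 13
Before buf[1] := k + k - 4: 2*k == store(store(buf, 1, 2*k - 4), k, 3*val)[4] + 3 ==> 4*val < 13
Answer: WP = 2*k == store(store(buf, 1, 2*k - 4), k, 3*val)[4] + 3 ==> 4*val < 13


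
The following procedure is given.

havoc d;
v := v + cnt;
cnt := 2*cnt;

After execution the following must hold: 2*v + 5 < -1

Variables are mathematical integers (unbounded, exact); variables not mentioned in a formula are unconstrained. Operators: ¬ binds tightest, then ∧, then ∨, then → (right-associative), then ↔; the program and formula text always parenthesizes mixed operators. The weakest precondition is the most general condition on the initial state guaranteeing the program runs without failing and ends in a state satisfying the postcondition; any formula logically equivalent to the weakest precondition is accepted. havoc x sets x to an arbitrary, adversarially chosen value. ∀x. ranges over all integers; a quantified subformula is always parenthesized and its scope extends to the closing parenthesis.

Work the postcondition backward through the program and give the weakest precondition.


Working backward. After the program, the postcondition 2*v + 5 < -1 must hold; in canonical form it is 2*v < -6.
Before cnt := 2*cnt: 2*v < -6
Before v := v + cnt: 2*cnt + 2*v < -6
Before havoc d: 2*cnt + 2*v < -6
Answer: WP = 2*cnt + 2*v < -6


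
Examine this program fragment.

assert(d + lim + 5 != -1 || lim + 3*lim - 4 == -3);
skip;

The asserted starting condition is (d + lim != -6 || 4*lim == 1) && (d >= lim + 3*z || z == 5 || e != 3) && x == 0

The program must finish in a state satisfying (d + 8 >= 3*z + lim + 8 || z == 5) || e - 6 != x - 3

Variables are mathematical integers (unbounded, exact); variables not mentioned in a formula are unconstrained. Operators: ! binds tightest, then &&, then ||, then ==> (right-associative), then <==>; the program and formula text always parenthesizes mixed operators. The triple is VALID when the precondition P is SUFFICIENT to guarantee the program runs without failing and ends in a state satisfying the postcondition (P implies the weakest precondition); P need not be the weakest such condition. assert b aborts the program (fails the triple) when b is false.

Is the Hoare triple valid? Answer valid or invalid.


Working backward. After the program, the postcondition (d + 8 >= 3*z + lim + 8 || z == 5) || e - 6 != x - 3 must hold; in canonical form it is d >= lim + 3*z || z == 5 || e != x + 3.
Before skip: d >= lim + 3*z || z == 5 || e != x + 3
Before assert d + lim + 5 != -1 || lim + 3*lim - 4 == -3: (d + lim != -6 || 4*lim == 1) && (d >= lim + 3*z || z == 5 || e != x + 3)
The weakest precondition is (d + lim != -6 || 4*lim == 1) && (d >= lim + 3*z || z == 5 || e != x + 3).
Check whether (d + lim != -6 || 4*lim == 1) && (d >= lim + 3*z || z == 5 || e != 3) && x == 0 implies it.
Every state satisfying the precondition satisfies the weakest precondition: the implication holds.
Answer: valid


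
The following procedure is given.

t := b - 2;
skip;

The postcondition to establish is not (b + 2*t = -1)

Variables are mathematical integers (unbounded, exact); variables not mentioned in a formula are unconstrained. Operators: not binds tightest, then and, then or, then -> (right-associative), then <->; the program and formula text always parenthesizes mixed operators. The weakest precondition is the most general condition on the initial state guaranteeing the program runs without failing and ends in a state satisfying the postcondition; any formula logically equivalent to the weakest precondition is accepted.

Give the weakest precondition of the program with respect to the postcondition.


Working backward. After the program, not (b + 2*t = -1) must hold.
Before skip: not (b + 2*t = -1)
Before t := b - 2: not (3*b = 3)
Answer: WP = not (3*b = 3)


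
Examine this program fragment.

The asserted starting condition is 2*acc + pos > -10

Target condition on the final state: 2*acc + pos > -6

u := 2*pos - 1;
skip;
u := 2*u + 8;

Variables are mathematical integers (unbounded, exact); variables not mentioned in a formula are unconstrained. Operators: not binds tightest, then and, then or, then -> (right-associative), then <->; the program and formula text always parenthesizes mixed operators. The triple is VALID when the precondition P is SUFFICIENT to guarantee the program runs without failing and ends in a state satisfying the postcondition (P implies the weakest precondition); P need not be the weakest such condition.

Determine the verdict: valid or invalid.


Working backward. After the program, 2*acc + pos > -6 must hold.
Before u := 2*u + 8: 2*acc + pos > -6
Before skip: 2*acc + pos > -6
Before u := 2*pos - 1: 2*acc + pos > -6
The weakest precondition is 2*acc + pos > -6.
Check whether 2*acc + pos > -10 implies it.
Countermodel: at the initial state acc = 0, pos = -9, the precondition holds but the weakest precondition fails.
Answer: invalid


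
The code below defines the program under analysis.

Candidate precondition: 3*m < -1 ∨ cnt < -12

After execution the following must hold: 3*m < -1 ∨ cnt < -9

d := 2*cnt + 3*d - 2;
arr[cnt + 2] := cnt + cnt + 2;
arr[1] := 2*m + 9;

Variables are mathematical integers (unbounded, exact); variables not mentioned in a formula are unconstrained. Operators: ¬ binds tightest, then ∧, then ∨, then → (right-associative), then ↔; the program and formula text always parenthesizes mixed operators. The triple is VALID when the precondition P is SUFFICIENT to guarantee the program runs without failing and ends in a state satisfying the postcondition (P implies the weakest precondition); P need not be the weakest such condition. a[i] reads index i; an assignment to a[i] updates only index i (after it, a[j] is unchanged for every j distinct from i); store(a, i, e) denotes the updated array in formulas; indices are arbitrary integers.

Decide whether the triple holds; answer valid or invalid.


Working backward. After the program, 3*m < -1 ∨ cnt < -9 must hold.
Before arr[1] := 2*m + 9: 3*m < -1 ∨ cnt < -9
Before arr[cnt + 2] := cnt + cnt + 2: 3*m < -1 ∨ cnt < -9
Before d := 2*cnt + 3*d - 2: 3*m < -1 ∨ cnt < -9
The weakest precondition is 3*m < -1 ∨ cnt < -9.
Check whether 3*m < -1 ∨ cnt < -12 implies it.
Every state satisfying the precondition satisfies the weakest precondition: the implication holds.
Answer: valid


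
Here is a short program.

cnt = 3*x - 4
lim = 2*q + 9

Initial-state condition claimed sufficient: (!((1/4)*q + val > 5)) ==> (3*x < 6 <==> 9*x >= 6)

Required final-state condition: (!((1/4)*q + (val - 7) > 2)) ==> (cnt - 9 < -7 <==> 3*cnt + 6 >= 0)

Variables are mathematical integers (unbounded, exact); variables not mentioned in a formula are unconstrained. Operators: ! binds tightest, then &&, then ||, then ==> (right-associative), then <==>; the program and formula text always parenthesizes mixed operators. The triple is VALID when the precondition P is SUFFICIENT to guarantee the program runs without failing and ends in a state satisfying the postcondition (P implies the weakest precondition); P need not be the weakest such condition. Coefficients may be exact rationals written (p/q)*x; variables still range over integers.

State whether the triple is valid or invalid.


Working backward. After the program, the postcondition (!((1/4)*q + (val - 7) > 2)) ==> (cnt - 9 < -7 <==> 3*cnt + 6 >= 0) must hold; in canonical form it is (!((1/4)*q + val > 9)) ==> (cnt < 2 <==> 3*cnt >= -6).
Before lim := 2*q + 9: (!((1/4)*q + val > 9)) ==> (cnt < 2 <==> 3*cnt >= -6)
Before cnt := 3*x - 4: (!((1/4)*q + val > 9)) ==> (3*x < 6 <==> 9*x >= 6)
The weakest precondition is (!((1/4)*q + val > 9)) ==> (3*x < 6 <==> 9*x >= 6).
Check whether (!((1/4)*q + val > 5)) ==> (3*x < 6 <==> 9*x >= 6) implies it.
Countermodel: at the initial state q = 21, val = 0, x = 0, the precondition holds but the weakest precondition fails.
Answer: invalid


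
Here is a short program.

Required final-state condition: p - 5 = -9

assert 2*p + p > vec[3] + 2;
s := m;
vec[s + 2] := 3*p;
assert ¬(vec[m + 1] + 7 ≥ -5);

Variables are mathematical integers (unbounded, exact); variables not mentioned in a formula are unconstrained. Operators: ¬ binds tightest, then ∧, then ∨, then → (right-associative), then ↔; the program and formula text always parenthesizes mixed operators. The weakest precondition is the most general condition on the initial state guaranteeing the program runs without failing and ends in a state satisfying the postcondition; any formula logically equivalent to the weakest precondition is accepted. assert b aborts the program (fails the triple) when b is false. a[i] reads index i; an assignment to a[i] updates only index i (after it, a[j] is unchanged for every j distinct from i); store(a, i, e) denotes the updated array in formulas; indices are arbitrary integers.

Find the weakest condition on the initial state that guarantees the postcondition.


Working backward. After the program, the postcondition p - 5 = -9 must hold; in canonical form it is p = -4.
Before assert ¬(vec[m + 1] + 7 ≥ -5): (¬(vec[m + 1] ≥ -12)) ∧ p = -4
Before vec[s + 2] := 3*p: (¬(store(vec, s + 2, 3*p)[m + 1] ≥ -12)) ∧ p = -4
Before s := m: (¬(store(vec, m + 2, 3*p)[m + 1] ≥ -12)) ∧ p = -4
Before assert 2*p + p > vec[3] + 2: 3*p > vec[3] + 2 ∧ (¬(store(vec, m + 2, 3*p)[m + 1] ≥ -12)) ∧ p = -4
Answer: WP = 3*p > vec[3] + 2 ∧ (¬(store(vec, m + 2, 3*p)[m + 1] ≥ -12)) ∧ p = -4


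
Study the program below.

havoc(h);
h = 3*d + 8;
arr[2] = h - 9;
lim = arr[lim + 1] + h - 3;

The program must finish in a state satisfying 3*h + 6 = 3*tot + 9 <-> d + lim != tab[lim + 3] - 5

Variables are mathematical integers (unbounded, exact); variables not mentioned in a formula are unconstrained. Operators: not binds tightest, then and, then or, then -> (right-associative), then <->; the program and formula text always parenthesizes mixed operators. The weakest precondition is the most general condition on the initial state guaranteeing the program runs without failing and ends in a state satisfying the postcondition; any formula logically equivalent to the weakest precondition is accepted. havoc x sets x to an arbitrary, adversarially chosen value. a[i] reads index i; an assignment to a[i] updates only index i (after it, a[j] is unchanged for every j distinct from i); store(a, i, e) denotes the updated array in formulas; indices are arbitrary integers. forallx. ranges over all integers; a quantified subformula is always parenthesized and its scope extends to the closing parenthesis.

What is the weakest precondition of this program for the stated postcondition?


Working backward. After the program, the postcondition 3*h + 6 = 3*tot + 9 <-> d + lim != tab[lim + 3] - 5 must hold; in canonical form it is 3*h = 3*tot + 3 <-> d + lim != tab[lim + 3] - 5.
Before lim := arr[lim + 1] + h - 3: 3*h = 3*tot + 3 <-> arr[lim + 1] + d + h != tab[arr[lim + 1] + h] - 2
Before arr[2] := h - 9: 3*h = 3*tot + 3 <-> store(arr, 2, h - 9)[lim + 1] + d + h != tab[store(arr, 2, h - 9)[lim + 1] + h] - 2
Before h := 3*d + 8: 9*d = 3*tot - 21 <-> store(arr, 2, 3*d - 1)[lim + 1] + 4*d != tab[store(arr, 2, 3*d - 1)[lim + 1] + 3*d + 8] - 10
Before havoc h: 9*d = 3*tot - 21 <-> store(arr, 2, 3*d - 1)[lim + 1] + 4*d != tab[store(arr, 2, 3*d - 1)[lim + 1] + 3*d + 8] - 10
Answer: WP = 9*d = 3*tot - 21 <-> store(arr, 2, 3*d - 1)[lim + 1] + 4*d != tab[store(arr, 2, 3*d - 1)[lim + 1] + 3*d + 8] - 10


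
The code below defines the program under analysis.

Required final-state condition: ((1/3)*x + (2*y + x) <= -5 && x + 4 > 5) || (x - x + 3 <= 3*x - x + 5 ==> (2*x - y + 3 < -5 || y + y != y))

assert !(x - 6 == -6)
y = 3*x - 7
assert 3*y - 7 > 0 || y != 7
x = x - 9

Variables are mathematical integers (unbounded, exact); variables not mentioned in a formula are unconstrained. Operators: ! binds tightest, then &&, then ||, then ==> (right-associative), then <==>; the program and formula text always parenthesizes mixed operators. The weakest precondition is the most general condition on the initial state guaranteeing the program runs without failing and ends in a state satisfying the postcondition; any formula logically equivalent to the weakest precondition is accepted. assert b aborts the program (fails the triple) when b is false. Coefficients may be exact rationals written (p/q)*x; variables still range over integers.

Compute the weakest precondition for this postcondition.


Working backward. After the program, the postcondition ((1/3)*x + (2*y + x) <= -5 && x + 4 > 5) || (x - x + 3 <= 3*x - x + 5 ==> (2*x - y + 3 < -5 || y + y != y)) must hold; in canonical form it is ((4/3)*x + 2*y <= -5 && x > 1) || (2*x >= -2 ==> (2*x < y - 8 || y != 0)).
Before x := x - 9: ((4/3)*x + 2*y <= 7 && x > 10) || (2*x >= 16 ==> (2*x < y + 10 || y != 0))
Before assert 3*y - 7 > 0 || y != 7: (3*y > 7 || y != 7) && (((4/3)*x + 2*y <= 7 && x > 10) || (2*x >= 16 ==> (2*x < y + 10 || y != 0)))
Before y := 3*x - 7: (9*x > 28 || 3*x != 14) && (((22/3)*x <= 21 && x > 10) || (2*x >= 16 ==> (x > -3 || 3*x != 7)))
Before assert !(x - 6 == -6): (!(x == 0)) && (9*x > 28 || 3*x != 14) && (((22/3)*x <= 21 && x > 10) || (2*x >= 16 ==> (x > -3 || 3*x != 7)))
Answer: WP = (!(x == 0)) && (9*x > 28 || 3*x != 14) && (((22/3)*x <= 21 && x > 10) || (2*x >= 16 ==> (x > -3 || 3*x != 7)))
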